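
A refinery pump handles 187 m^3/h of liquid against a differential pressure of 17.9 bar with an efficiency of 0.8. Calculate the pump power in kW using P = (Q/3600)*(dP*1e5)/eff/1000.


Q = 187 / 3600 = 0.0519444 m^3/s
P = 0.0519444 * (17.9 * 1e5) / 0.8 / 1000 = 116.2

116.2 kW


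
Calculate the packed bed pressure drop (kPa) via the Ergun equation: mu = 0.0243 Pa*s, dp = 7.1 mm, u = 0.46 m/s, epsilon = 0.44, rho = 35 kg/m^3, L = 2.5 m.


dp = 7.1 mm = 0.0071 m
Viscous term = 150*0.0243*0.46*(1-0.44)^2 / (0.0071^2*0.44^3) = 122449
Inertial term = 1.75*35*0.46^2*(1-0.44) / (0.0071*0.44^3) = 12000.3
dP/L = 122449 + 12000.3 = 134449 Pa/m
dP = 134449 * 2.5 / 1000 = 336.1 kPa

336.1 kPa


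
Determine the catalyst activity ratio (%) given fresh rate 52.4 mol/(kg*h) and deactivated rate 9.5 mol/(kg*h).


Activity (%) = (rate_used / rate_fresh) * 100
rate_used = 9.5, rate_fresh = 52.4
= (9.5 / 52.4) * 100
= 0.1813 * 100 = 18.13

18.13 %


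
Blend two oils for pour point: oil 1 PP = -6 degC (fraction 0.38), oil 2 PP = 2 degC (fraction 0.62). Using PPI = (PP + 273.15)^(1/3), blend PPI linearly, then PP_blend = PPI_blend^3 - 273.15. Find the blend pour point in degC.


PPI_1 = (-6 + 273.15)^(1/3) = 6.440482
PPI_2 = (2 + 273.15)^(1/3) = 6.504139
PPI_blend = 0.38 * 6.440482 + 0.62 * 6.504139 = 6.479949
PP_blend = 6.479949^3 - 273.15 = 272.0914 - 273.15 = -1.06

-1.06 degC


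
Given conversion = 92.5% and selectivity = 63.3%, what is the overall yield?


Overall yield = conversion (%) * selectivity (%) / 100
Conversion = 92.5%, Selectivity = 63.3%
Y = 92.5 * 63.3 / 100
= 58.5525 %

58.5525 %


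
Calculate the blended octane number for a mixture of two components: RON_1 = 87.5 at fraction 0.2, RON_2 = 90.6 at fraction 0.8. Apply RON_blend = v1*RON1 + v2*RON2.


Linear blending: RON_blend = sum(vi * RONi)
Contribution 1: 0.2 * 87.5 = 17.5
Contribution 2: 0.8 * 90.6 = 72.48
RON_blend = 17.5 + 72.48 = 89.98

89.98


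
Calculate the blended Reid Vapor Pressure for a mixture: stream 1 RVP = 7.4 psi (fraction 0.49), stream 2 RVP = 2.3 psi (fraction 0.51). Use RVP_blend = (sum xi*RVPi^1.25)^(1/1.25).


Chevron index: RVP_blend = (sum xi*RVPi^1.25)^(1/1.25)
RVP^1.25 terms: 0.49 * 7.4^1.25 + 0.51 * 2.3^1.25 = 7.42502
RVP_blend = 7.42502^(1/1.25) = 4.972

4.972 psi


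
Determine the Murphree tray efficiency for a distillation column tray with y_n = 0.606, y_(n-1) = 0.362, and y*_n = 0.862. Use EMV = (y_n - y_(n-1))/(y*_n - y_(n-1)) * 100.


Murphree vapor efficiency: EMV = (y_n - y_(n-1)) / (y*_n - y_(n-1)) * 100
EMV = (0.606 - 0.362) / (0.862 - 0.362) * 100 = 0.244 / 0.5 * 100 = 48.80

48.80 %


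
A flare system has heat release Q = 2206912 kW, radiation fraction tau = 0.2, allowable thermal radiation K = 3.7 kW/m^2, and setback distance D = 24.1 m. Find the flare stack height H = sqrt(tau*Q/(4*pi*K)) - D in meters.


tau*Q/(4*pi*K) = 0.2 * 2206912 / (4 * pi * 3.7) = 9493
sqrt(9493) = 97.432
H = 97.432 - 24.1 = 73.33

73.33 m


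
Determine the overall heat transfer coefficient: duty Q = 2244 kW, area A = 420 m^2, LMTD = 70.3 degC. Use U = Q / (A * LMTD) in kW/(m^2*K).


From Q = U*A*LMTD, U = Q / (A * LMTD)
U = 2244 / (420 * 70.3) = 2244 / 29526 = 0.07600

0.07600 kW/(m^2*K)


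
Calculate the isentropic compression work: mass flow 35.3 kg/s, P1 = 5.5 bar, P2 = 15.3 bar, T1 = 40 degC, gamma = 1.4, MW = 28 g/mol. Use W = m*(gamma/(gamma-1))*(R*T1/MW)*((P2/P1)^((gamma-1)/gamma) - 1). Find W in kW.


Isentropic work: W = m*(gamma/(gamma-1))*(R*T1/MW)*((P2/P1)^((gamma-1)/gamma) - 1)
T1 = 40 + 273.15 = 313.15 K
Pressure ratio = 15.3 / 5.5 = 2.78182
Exponent = (1.4 - 1)/1.4 = 0.285714
(P2/P1)^exp - 1 = 2.78182^0.285714 - 1 = 0.339526
W = 35.3 * 1.4 / 0.4 * 8.314 * 313.15 / 28 * 0.339526 = 3900

3900 kW


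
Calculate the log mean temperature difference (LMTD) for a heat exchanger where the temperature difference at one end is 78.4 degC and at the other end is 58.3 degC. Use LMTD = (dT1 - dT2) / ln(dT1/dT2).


LMTD = (dT1 - dT2) / ln(dT1/dT2)
= (78.4 - 58.3) / ln(78.4 / 58.3) = 20.1 / 0.296222 = 67.85

67.85 degC


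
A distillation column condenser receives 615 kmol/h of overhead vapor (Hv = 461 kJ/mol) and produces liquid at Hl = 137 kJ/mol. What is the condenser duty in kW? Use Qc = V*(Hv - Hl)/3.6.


Qc = 615 * (461 - 137) / 3.6 = 615 * 324 / 3.6 = 55350

55350 kW


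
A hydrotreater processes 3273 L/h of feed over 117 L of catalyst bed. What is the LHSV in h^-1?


LHSV = volumetric feed rate / catalyst volume
= 3273 L/h / 117 L
= 27.97 h^-1

27.97 h^-1


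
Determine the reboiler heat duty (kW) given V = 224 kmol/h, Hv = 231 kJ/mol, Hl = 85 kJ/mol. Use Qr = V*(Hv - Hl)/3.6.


Qr = 224 * (231 - 85) / 3.6 = 224 * 146 / 3.6 = 9084

9084 kW


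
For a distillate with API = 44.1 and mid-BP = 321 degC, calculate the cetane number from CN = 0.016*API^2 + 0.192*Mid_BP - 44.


CN = 0.016 * 44.1^2 + 0.192 * 321 - 44
CN = 31.11696 + 61.632 - 44 = 48.74896

48.74896


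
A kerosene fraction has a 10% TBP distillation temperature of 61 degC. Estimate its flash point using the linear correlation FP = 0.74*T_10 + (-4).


FP = 0.74 * 61 + (-4) = 41.14

41.14 degC


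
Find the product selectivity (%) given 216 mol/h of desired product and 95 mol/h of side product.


Selectivity = desired / (desired + undesired) * 100
Total products = 216 + 95 = 311 mol/h
S = 216 / 311 * 100
= 0.6945 * 100
= 69.45 %

69.45 %


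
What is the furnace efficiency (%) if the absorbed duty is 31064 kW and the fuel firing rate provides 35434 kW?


Furnace efficiency = Q_absorbed / Q_fuel * 100
= 31064 / 35434 * 100 = 87.67

87.67 %


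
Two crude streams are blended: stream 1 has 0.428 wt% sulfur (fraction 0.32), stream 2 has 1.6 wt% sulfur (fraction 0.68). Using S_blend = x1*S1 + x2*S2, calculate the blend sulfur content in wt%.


Linear sulfur blending: S_blend = x1*S1 + x2*S2
Contribution 1: 0.32 * 0.428 = 0.13696 wt%
Contribution 2: 0.68 * 1.6 = 1.088 wt%
S_blend = 0.13696 + 1.088 = 1.22496

1.22496 wt%


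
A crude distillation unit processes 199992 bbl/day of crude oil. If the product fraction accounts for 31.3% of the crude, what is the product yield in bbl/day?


Crude throughput = 199992 bbl/day
Fraction yield = 31.3%
yield = throughput * fraction / 100
yield = 199992 * 31.3 / 100 = 62597.496

62597.496 bbl/day


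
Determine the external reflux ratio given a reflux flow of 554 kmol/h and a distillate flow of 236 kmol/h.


Reflux ratio definition: R = L / D (liquid returned / distillate withdrawn)
L = 554 kmol/h, D = 236 kmol/h
R = 554 / 236 = 2.347

2.347


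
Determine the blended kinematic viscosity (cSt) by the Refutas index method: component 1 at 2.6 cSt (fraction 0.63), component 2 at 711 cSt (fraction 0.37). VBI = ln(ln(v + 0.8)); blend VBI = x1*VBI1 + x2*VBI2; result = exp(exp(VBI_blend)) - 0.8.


Refutas method: VBN_i = 14.534*ln(ln(visc_i + 0.8)) + 10.975, blended linearly by mass fraction; since VBN is linear in VBI_i = ln(ln(visc_i + 0.8)) and the fractions sum to 1, blend VBI directly: visc = exp(exp(VBI_blend)) - 0.8
VBI_1 = ln(ln(2.6 + 0.8)) = 0.201941
VBI_2 = ln(ln(711 + 0.8)) = 1.88218
VBI_blend = 0.63 * 0.201941 + 0.37 * 1.88218 = 0.823629
visc_blend = exp(exp(0.823629)) - 0.8 = 8.965

8.965 cSt


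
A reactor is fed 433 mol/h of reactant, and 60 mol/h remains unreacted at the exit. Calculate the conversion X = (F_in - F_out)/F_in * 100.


X = (F_in - F_out) / F_in * 100
Moles reacted = 433 - 60 = 373
X = 373 / 433 * 100
= 0.8614 * 100
= 86.14 %

86.14 %


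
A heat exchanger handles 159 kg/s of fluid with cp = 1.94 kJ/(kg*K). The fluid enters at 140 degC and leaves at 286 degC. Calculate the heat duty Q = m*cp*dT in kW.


Q = m_dot * cp * delta_T
delta_T = 286 - 140 = 146 K
Q = 159 * 1.94 * 146
= 308.46 * 146
= 45035.16 kW

45035.16 kW


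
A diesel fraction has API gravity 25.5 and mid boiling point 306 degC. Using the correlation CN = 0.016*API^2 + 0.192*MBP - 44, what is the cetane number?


CN = 0.016 * 25.5^2 + 0.192 * 306 - 44
CN = 10.404 + 58.752 - 44 = 25.156

25.156


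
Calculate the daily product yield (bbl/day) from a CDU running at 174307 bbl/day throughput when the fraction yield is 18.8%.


Crude throughput = 174307 bbl/day
Fraction yield = 18.8%
yield = throughput * fraction / 100
yield = 174307 * 18.8 / 100 = 32769.716

32769.716 bbl/day


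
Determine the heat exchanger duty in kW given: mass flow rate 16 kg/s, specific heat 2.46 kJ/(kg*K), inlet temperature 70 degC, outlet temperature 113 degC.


Q = m_dot * cp * delta_T
delta_T = 113 - 70 = 43 K
Q = 16 * 2.46 * 43
= 39.36 * 43
= 1692.48 kW

1692.48 kW


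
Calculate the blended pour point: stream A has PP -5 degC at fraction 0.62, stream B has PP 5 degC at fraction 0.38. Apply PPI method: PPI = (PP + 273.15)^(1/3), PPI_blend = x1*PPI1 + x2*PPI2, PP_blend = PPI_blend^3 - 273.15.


PPI_1 = (-5 + 273.15)^(1/3) = 6.448508
PPI_2 = (5 + 273.15)^(1/3) = 6.527693
PPI_blend = 0.62 * 6.448508 + 0.38 * 6.527693 = 6.478598
PP_blend = 6.478598^3 - 273.15 = 271.9212 - 273.15 = -1.23

-1.23 degC


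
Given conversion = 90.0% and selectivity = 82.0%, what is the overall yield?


Overall yield = conversion (%) * selectivity (%) / 100
Conversion = 90.0%, Selectivity = 82.0%
Y = 90.0 * 82.0 / 100
= 73.8 %

73.8 %


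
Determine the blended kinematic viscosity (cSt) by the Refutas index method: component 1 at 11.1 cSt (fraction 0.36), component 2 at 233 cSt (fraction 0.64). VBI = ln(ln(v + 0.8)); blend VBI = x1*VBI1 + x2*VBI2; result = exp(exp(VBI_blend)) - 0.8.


Refutas method: VBN_i = 14.534*ln(ln(visc_i + 0.8)) + 10.975, blended linearly by mass fraction; since VBN is linear in VBI_i = ln(ln(visc_i + 0.8)) and the fractions sum to 1, blend VBI directly: visc = exp(exp(VBI_blend)) - 0.8
VBI_1 = ln(ln(11.1 + 0.8)) = 0.906862
VBI_2 = ln(ln(233 + 0.8)) = 1.69643
VBI_blend = 0.36 * 0.906862 + 0.64 * 1.69643 = 1.41219
visc_blend = exp(exp(1.41219)) - 0.8 = 59.84

59.84 cSt


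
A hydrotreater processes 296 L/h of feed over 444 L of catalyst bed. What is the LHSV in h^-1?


LHSV = volumetric feed rate / catalyst volume
= 296 L/h / 444 L
= 0.6667 h^-1

0.6667 h^-1


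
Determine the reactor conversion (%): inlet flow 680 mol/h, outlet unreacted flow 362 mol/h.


X = (F_in - F_out) / F_in * 100
Moles reacted = 680 - 362 = 318
X = 318 / 680 * 100
= 0.4676 * 100
= 46.76 %

46.76 %


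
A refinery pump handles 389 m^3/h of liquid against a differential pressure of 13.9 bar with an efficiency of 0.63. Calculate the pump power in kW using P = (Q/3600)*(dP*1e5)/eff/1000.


Q = 389 / 3600 = 0.108056 m^3/s
P = 0.108056 * (13.9 * 1e5) / 0.63 / 1000 = 238.4

238.4 kW


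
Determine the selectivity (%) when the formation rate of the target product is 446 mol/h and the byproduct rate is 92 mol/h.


Selectivity = desired / (desired + undesired) * 100
Total products = 446 + 92 = 538 mol/h
S = 446 / 538 * 100
= 0.8290 * 100
= 82.90 %

82.90 %


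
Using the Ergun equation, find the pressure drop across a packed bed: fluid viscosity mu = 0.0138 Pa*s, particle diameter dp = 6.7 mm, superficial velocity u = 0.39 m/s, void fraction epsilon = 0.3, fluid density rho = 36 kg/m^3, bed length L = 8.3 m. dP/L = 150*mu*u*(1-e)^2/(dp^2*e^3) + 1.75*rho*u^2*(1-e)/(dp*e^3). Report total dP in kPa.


dp = 6.7 mm = 0.0067 m
Viscous term = 150*0.0138*0.39*(1-0.3)^2 / (0.0067^2*0.3^3) = 326376
Inertial term = 1.75*36*0.39^2*(1-0.3) / (0.0067*0.3^3) = 37079.1
dP/L = 326376 + 37079.1 = 363455 Pa/m
dP = 363455 * 8.3 / 1000 = 3017 kPa

3017 kPa


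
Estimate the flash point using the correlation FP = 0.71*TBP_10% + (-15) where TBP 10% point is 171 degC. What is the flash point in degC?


FP = 0.71 * 171 + (-15) = 106.41

106.41 degC


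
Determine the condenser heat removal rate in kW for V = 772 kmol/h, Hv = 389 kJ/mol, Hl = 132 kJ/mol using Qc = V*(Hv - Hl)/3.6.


Qc = 772 * (389 - 132) / 3.6 = 772 * 257 / 3.6 = 55110

55110 kW


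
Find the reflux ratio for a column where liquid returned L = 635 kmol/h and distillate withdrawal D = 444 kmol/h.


Reflux ratio definition: R = L / D (liquid returned / distillate withdrawn)
L = 635 kmol/h, D = 444 kmol/h
R = 635 / 444 = 1.430

1.430


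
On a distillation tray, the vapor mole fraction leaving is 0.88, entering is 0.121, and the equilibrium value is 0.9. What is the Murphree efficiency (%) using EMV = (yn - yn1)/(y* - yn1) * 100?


Murphree vapor efficiency: EMV = (y_n - y_(n-1)) / (y*_n - y_(n-1)) * 100
EMV = (0.88 - 0.121) / (0.9 - 0.121) * 100 = 0.759 / 0.779 * 100 = 97.43

97.43 %


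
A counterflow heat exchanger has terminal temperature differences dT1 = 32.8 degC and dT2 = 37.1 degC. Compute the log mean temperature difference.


LMTD = (dT1 - dT2) / ln(dT1/dT2)
= (32.8 - 37.1) / ln(32.8 / 37.1) = -4.3 / -0.123188 = 34.91

34.91 degC


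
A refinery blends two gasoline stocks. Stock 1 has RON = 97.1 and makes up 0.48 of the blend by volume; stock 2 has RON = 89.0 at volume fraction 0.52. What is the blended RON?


Linear blending: RON_blend = sum(vi * RONi)
Contribution 1: 0.48 * 97.1 = 46.608
Contribution 2: 0.52 * 89.0 = 46.28
RON_blend = 46.608 + 46.28 = 92.888

92.888


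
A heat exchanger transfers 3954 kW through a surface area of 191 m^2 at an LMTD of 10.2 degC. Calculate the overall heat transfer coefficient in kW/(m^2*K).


From Q = U*A*LMTD, U = Q / (A * LMTD)
U = 3954 / (191 * 10.2) = 3954 / 1948.2 = 2.030

2.030 kW/(m^2*K)


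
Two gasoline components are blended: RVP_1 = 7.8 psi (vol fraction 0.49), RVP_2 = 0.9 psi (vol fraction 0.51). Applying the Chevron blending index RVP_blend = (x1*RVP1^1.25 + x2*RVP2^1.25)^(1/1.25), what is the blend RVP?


Chevron index: RVP_blend = (sum xi*RVPi^1.25)^(1/1.25)
RVP^1.25 terms: 0.49 * 7.8^1.25 + 0.51 * 0.9^1.25 = 6.83432
RVP_blend = 6.83432^(1/1.25) = 4.653

4.653 psi


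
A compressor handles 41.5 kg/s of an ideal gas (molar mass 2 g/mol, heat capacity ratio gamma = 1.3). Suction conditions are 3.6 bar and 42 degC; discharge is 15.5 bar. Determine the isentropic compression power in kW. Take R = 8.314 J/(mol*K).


Isentropic work: W = m*(gamma/(gamma-1))*(R*T1/MW)*((P2/P1)^((gamma-1)/gamma) - 1)
T1 = 42 + 273.15 = 315.15 K
Pressure ratio = 15.5 / 3.6 = 4.30556
Exponent = (1.3 - 1)/1.3 = 0.230769
(P2/P1)^exp - 1 = 4.30556^0.230769 - 1 = 0.400601
W = 41.5 * 1.3 / 0.3 * 8.314 * 315.15 / 2 * 0.400601 = 94380

94380 kW


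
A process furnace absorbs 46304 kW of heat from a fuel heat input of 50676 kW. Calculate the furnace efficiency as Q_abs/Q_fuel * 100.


Furnace efficiency = Q_absorbed / Q_fuel * 100
= 46304 / 50676 * 100 = 91.37

91.37 %


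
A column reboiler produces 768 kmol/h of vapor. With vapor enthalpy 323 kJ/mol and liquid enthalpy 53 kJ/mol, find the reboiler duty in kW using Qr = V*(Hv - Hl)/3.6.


Qr = 768 * (323 - 53) / 3.6 = 768 * 270 / 3.6 = 57600

57600 kW


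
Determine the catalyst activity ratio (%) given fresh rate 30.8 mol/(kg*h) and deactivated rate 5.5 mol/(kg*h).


Activity (%) = (rate_used / rate_fresh) * 100
rate_used = 5.5, rate_fresh = 30.8
= (5.5 / 30.8) * 100
= 0.1786 * 100 = 17.86

17.86 %


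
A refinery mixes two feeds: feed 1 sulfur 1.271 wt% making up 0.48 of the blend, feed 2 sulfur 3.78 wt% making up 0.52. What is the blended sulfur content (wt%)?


Linear sulfur blending: S_blend = x1*S1 + x2*S2
Contribution 1: 0.48 * 1.271 = 0.61008 wt%
Contribution 2: 0.52 * 3.78 = 1.9656 wt%
S_blend = 0.61008 + 1.9656 = 2.57568

2.57568 wt%


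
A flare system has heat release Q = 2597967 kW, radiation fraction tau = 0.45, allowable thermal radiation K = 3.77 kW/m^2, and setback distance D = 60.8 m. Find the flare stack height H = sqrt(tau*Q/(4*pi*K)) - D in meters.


tau*Q/(4*pi*K) = 0.45 * 2597967 / (4 * pi * 3.77) = 24677.1
sqrt(24677.1) = 157.089
H = 157.089 - 60.8 = 96.29

96.29 m


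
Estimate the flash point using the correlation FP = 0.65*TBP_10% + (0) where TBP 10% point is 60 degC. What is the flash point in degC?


FP = 0.65 * 60 + (0) = 39

39 degC


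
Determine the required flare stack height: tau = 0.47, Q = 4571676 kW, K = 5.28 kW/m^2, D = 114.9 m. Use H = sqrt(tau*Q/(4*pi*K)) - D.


tau*Q/(4*pi*K) = 0.47 * 4571676 / (4 * pi * 5.28) = 32383.9
sqrt(32383.9) = 179.955
H = 179.955 - 114.9 = 65.06

65.06 m


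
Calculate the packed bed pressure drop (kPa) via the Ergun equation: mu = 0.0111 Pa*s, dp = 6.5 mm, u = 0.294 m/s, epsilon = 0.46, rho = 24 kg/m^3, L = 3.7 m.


dp = 6.5 mm = 0.0065 m
Viscous term = 150*0.0111*0.294*(1-0.46)^2 / (0.0065^2*0.46^3) = 34709.5
Inertial term = 1.75*24*0.294^2*(1-0.46) / (0.0065*0.46^3) = 3098.5
dP/L = 34709.5 + 3098.5 = 37808 Pa/m
dP = 37808 * 3.7 / 1000 = 139.9 kPa

139.9 kPa


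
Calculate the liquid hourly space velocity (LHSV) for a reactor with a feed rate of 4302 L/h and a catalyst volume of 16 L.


LHSV = volumetric feed rate / catalyst volume
= 4302 L/h / 16 L
= 268.9 h^-1

268.9 h^-1


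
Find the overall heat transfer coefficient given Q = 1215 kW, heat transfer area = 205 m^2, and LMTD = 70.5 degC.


From Q = U*A*LMTD, U = Q / (A * LMTD)
U = 1215 / (205 * 70.5) = 1215 / 14452.5 = 0.08407

0.08407 kW/(m^2*K)


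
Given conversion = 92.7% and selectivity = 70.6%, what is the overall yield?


Overall yield = conversion (%) * selectivity (%) / 100
Conversion = 92.7%, Selectivity = 70.6%
Y = 92.7 * 70.6 / 100
= 65.4462 %

65.4462 %


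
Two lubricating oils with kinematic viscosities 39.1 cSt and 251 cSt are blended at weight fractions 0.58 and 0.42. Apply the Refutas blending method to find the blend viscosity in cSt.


Refutas method: VBN_i = 14.534*ln(ln(visc_i + 0.8)) + 10.975, blended linearly by mass fraction; since VBN is linear in VBI_i = ln(ln(visc_i + 0.8)) and the fractions sum to 1, blend VBI directly: visc = exp(exp(VBI_blend)) - 0.8
VBI_1 = ln(ln(39.1 + 0.8)) = 1.30464
VBI_2 = ln(ln(251 + 0.8)) = 1.70994
VBI_blend = 0.58 * 1.30464 + 0.42 * 1.70994 = 1.47487
visc_blend = exp(exp(1.47487)) - 0.8 = 78.28

78.28 cSt


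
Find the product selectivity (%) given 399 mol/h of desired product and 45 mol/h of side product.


Selectivity = desired / (desired + undesired) * 100
Total products = 399 + 45 = 444 mol/h
S = 399 / 444 * 100
= 0.8986 * 100
= 89.86 %

89.86 %


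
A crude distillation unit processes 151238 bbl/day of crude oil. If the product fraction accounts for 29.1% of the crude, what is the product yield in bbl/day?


Crude throughput = 151238 bbl/day
Fraction yield = 29.1%
yield = throughput * fraction / 100
yield = 151238 * 29.1 / 100 = 44010.258

44010.258 bbl/day


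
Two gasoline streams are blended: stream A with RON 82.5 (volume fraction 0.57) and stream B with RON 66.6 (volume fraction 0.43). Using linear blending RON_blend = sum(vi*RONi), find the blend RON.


Linear blending: RON_blend = sum(vi * RONi)
Contribution 1: 0.57 * 82.5 = 47.025
Contribution 2: 0.43 * 66.6 = 28.638
RON_blend = 47.025 + 28.638 = 75.663

75.663


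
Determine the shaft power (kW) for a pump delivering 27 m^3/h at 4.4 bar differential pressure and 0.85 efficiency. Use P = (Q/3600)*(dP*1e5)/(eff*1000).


Q = 27 / 3600 = 0.0075 m^3/s
P = 0.0075 * (4.4 * 1e5) / 0.85 / 1000 = 3.882

3.882 kW


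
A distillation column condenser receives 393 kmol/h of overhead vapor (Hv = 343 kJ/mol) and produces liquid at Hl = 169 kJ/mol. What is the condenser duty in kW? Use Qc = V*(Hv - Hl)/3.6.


Qc = 393 * (343 - 169) / 3.6 = 393 * 174 / 3.6 = 19000

19000 kW


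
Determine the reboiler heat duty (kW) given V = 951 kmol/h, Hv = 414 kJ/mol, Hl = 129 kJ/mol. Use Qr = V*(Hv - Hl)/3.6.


Qr = 951 * (414 - 129) / 3.6 = 951 * 285 / 3.6 = 75290

75290 kW


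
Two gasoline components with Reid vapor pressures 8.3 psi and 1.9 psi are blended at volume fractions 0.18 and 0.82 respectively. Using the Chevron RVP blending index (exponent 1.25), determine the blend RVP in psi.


Chevron index: RVP_blend = (sum xi*RVPi^1.25)^(1/1.25)
RVP^1.25 terms: 0.18 * 8.3^1.25 + 0.82 * 1.9^1.25 = 4.36501
RVP_blend = 4.36501^(1/1.25) = 3.251

3.251 psi


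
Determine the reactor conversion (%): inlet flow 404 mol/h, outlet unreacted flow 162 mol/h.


X = (F_in - F_out) / F_in * 100
Moles reacted = 404 - 162 = 242
X = 242 / 404 * 100
= 0.5990 * 100
= 59.90 %

59.90 %


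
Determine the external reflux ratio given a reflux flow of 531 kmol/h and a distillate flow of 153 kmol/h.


Reflux ratio definition: R = L / D (liquid returned / distillate withdrawn)
L = 531 kmol/h, D = 153 kmol/h
R = 531 / 153 = 3.471

3.471


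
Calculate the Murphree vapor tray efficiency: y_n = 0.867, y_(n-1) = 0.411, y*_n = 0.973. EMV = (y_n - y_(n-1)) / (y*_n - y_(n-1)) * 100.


Murphree vapor efficiency: EMV = (y_n - y_(n-1)) / (y*_n - y_(n-1)) * 100
EMV = (0.867 - 0.411) / (0.973 - 0.411) * 100 = 0.456 / 0.562 * 100 = 81.14

81.14 %


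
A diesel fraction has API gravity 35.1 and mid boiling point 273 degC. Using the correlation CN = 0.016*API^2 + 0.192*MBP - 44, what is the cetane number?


CN = 0.016 * 35.1^2 + 0.192 * 273 - 44
CN = 19.71216 + 52.416 - 44 = 28.12816

28.12816


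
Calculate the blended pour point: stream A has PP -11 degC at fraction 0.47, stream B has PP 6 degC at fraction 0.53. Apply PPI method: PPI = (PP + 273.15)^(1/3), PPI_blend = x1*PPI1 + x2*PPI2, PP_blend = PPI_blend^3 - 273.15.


PPI_1 = (-11 + 273.15)^(1/3) = 6.400049
PPI_2 = (6 + 273.15)^(1/3) = 6.535506
PPI_blend = 0.47 * 6.400049 + 0.53 * 6.535506 = 6.471841
PP_blend = 6.471841^3 - 273.15 = 271.0713 - 273.15 = -2.08

-2.08 degC


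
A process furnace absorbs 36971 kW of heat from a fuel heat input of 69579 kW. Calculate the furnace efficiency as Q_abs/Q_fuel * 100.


Furnace efficiency = Q_absorbed / Q_fuel * 100
= 36971 / 69579 * 100 = 53.14

53.14 %


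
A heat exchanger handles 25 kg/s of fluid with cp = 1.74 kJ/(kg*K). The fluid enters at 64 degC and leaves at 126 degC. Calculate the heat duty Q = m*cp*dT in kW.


Q = m_dot * cp * delta_T
delta_T = 126 - 64 = 62 K
Q = 25 * 1.74 * 62
= 43.5 * 62
= 2697 kW

2697 kW


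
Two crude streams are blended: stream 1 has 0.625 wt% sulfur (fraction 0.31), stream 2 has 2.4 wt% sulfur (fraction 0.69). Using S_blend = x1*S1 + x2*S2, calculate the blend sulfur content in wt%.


Linear sulfur blending: S_blend = x1*S1 + x2*S2
Contribution 1: 0.31 * 0.625 = 0.19375 wt%
Contribution 2: 0.69 * 2.4 = 1.656 wt%
S_blend = 0.19375 + 1.656 = 1.84975

1.84975 wt%


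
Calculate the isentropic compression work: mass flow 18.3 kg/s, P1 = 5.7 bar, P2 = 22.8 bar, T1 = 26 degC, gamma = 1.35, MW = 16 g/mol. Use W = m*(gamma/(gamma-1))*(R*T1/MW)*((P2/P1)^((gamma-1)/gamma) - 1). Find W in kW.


Isentropic work: W = m*(gamma/(gamma-1))*(R*T1/MW)*((P2/P1)^((gamma-1)/gamma) - 1)
T1 = 26 + 273.15 = 299.15 K
Pressure ratio = 22.8 / 5.7 = 4
Exponent = (1.35 - 1)/1.35 = 0.259259
(P2/P1)^exp - 1 = 4^0.259259 - 1 = 0.432483
W = 18.3 * 1.35 / 0.35 * 8.314 * 299.15 / 16 * 0.432483 = 4745

4745 kW


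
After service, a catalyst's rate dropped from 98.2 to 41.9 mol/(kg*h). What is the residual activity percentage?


Activity (%) = (rate_used / rate_fresh) * 100
rate_used = 41.9, rate_fresh = 98.2
= (41.9 / 98.2) * 100
= 0.4267 * 100 = 42.67

42.67 %


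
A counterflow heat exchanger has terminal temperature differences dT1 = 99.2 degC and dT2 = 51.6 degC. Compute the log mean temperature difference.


LMTD = (dT1 - dT2) / ln(dT1/dT2)
= (99.2 - 51.6) / ln(99.2 / 51.6) = 47.6 / 0.653616 = 72.83

72.83 degC


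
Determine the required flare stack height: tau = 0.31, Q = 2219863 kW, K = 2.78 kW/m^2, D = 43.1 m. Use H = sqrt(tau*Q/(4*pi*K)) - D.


tau*Q/(4*pi*K) = 0.31 * 2219863 / (4 * pi * 2.78) = 19698.5
sqrt(19698.5) = 140.351
H = 140.351 - 43.1 = 97.25

97.25 m


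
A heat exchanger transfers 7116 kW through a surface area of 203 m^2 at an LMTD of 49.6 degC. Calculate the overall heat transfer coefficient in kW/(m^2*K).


From Q = U*A*LMTD, U = Q / (A * LMTD)
U = 7116 / (203 * 49.6) = 7116 / 10068.8 = 0.7067

0.7067 kW/(m^2*K)


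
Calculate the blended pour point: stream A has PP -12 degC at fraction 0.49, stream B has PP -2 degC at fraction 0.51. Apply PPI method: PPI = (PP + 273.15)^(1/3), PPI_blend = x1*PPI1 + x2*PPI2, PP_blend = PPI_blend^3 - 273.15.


PPI_1 = (-12 + 273.15)^(1/3) = 6.391901
PPI_2 = (-2 + 273.15)^(1/3) = 6.472467
PPI_blend = 0.49 * 6.391901 + 0.51 * 6.472467 = 6.43299
PP_blend = 6.43299^3 - 273.15 = 266.2187 - 273.15 = -6.93

-6.93 degC


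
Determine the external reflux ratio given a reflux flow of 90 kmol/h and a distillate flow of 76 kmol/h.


Reflux ratio definition: R = L / D (liquid returned / distillate withdrawn)
L = 90 kmol/h, D = 76 kmol/h
R = 90 / 76 = 1.184

1.184


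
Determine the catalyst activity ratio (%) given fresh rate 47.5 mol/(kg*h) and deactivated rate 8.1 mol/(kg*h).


Activity (%) = (rate_used / rate_fresh) * 100
rate_used = 8.1, rate_fresh = 47.5
= (8.1 / 47.5) * 100
= 0.1705 * 100 = 17.05

17.05 %


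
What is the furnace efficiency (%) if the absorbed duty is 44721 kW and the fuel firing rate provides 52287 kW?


Furnace efficiency = Q_absorbed / Q_fuel * 100
= 44721 / 52287 * 100 = 85.53

85.53 %


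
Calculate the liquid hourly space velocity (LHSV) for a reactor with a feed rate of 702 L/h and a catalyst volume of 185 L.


LHSV = volumetric feed rate / catalyst volume
= 702 L/h / 185 L
= 3.795 h^-1

3.795 h^-1


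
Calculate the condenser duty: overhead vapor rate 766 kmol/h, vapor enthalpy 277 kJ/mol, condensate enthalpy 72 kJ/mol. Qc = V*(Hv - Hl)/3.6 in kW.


Qc = 766 * (277 - 72) / 3.6 = 766 * 205 / 3.6 = 43620

43620 kW


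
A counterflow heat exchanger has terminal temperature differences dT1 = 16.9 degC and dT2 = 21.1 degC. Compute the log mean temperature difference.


LMTD = (dT1 - dT2) / ln(dT1/dT2)
= (16.9 - 21.1) / ln(16.9 / 21.1) = -4.2 / -0.221959 = 18.92

18.92 degC


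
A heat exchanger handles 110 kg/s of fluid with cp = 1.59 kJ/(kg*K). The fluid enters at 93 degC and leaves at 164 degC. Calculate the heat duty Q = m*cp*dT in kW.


Q = m_dot * cp * delta_T
delta_T = 164 - 93 = 71 K
Q = 110 * 1.59 * 71
= 174.9 * 71
= 12417.9 kW

12417.9 kW


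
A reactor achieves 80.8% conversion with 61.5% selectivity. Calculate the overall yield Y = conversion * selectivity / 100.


Overall yield = conversion (%) * selectivity (%) / 100
Conversion = 80.8%, Selectivity = 61.5%
Y = 80.8 * 61.5 / 100
= 49.692 %

49.692 %


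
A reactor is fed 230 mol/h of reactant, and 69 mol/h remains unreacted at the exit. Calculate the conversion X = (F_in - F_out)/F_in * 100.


X = (F_in - F_out) / F_in * 100
Moles reacted = 230 - 69 = 161
X = 161 / 230 * 100
= 0.7000 * 100
= 70.00 %

70.00 %


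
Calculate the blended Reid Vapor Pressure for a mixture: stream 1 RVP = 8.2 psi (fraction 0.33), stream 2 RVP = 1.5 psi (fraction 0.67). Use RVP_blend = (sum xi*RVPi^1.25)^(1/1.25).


Chevron index: RVP_blend = (sum xi*RVPi^1.25)^(1/1.25)
RVP^1.25 terms: 0.33 * 8.2^1.25 + 0.67 * 1.5^1.25 = 5.69133
RVP_blend = 5.69133^(1/1.25) = 4.019

4.019 psi


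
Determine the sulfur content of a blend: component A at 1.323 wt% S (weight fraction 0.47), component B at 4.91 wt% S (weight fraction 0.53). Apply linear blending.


Linear sulfur blending: S_blend = x1*S1 + x2*S2
Contribution 1: 0.47 * 1.323 = 0.62181 wt%
Contribution 2: 0.53 * 4.91 = 2.6023 wt%
S_blend = 0.62181 + 2.6023 = 3.22411

3.22411 wt%


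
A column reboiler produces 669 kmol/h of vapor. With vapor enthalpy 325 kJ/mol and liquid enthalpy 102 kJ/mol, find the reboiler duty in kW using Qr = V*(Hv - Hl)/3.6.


Qr = 669 * (325 - 102) / 3.6 = 669 * 223 / 3.6 = 41440

41440 kW


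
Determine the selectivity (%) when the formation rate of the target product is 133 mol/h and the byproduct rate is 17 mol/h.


Selectivity = desired / (desired + undesired) * 100
Total products = 133 + 17 = 150 mol/h
S = 133 / 150 * 100
= 0.8867 * 100
= 88.67 %

88.67 %


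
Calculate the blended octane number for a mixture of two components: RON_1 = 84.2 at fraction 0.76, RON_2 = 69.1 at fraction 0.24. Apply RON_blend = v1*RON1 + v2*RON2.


Linear blending: RON_blend = sum(vi * RONi)
Contribution 1: 0.76 * 84.2 = 63.992
Contribution 2: 0.24 * 69.1 = 16.584
RON_blend = 63.992 + 16.584 = 80.576

80.576


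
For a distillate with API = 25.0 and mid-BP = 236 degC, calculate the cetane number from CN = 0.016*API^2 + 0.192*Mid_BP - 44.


CN = 0.016 * 25.0^2 + 0.192 * 236 - 44
CN = 10 + 45.312 - 44 = 11.312

11.312


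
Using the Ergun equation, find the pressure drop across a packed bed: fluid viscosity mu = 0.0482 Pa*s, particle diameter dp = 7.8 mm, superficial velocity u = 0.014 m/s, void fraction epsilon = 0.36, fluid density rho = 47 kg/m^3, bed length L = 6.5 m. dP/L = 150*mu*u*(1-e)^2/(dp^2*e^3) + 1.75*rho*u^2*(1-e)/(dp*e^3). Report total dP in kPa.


dp = 7.8 mm = 0.0078 m
Viscous term = 150*0.0482*0.014*(1-0.36)^2 / (0.0078^2*0.36^3) = 14605.9
Inertial term = 1.75*47*0.014^2*(1-0.36) / (0.0078*0.36^3) = 28.3511
dP/L = 14605.9 + 28.3511 = 14634.3 Pa/m
dP = 14634.3 * 6.5 / 1000 = 95.12 kPa

95.12 kPa


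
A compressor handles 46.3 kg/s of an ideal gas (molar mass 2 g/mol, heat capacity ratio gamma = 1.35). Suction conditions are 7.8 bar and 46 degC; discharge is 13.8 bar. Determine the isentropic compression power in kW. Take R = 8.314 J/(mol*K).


Isentropic work: W = m*(gamma/(gamma-1))*(R*T1/MW)*((P2/P1)^((gamma-1)/gamma) - 1)
T1 = 46 + 273.15 = 319.15 K
Pressure ratio = 13.8 / 7.8 = 1.76923
Exponent = (1.35 - 1)/1.35 = 0.259259
(P2/P1)^exp - 1 = 1.76923^0.259259 - 1 = 0.159419
W = 46.3 * 1.35 / 0.35 * 8.314 * 319.15 / 2 * 0.159419 = 37770

37770 kW


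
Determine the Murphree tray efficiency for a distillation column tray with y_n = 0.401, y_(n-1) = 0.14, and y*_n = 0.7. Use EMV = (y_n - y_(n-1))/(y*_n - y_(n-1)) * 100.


Murphree vapor efficiency: EMV = (y_n - y_(n-1)) / (y*_n - y_(n-1)) * 100
EMV = (0.401 - 0.14) / (0.7 - 0.14) * 100 = 0.261 / 0.56 * 100 = 46.61

46.61 %


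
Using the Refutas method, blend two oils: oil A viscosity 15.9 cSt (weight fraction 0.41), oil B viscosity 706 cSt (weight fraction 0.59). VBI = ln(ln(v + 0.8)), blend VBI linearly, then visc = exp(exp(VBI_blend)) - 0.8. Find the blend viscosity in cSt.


Refutas method: VBN_i = 14.534*ln(ln(visc_i + 0.8)) + 10.975, blended linearly by mass fraction; since VBN is linear in VBI_i = ln(ln(visc_i + 0.8)) and the fractions sum to 1, blend VBI directly: visc = exp(exp(VBI_blend)) - 0.8
VBI_1 = ln(ln(15.9 + 0.8)) = 1.03511
VBI_2 = ln(ln(706 + 0.8)) = 1.8811
VBI_blend = 0.41 * 1.03511 + 0.59 * 1.8811 = 1.53424
visc_blend = exp(exp(1.53424)) - 0.8 = 102.5

102.5 cSt


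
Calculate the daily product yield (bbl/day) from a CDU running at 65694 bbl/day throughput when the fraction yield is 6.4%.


Crude throughput = 65694 bbl/day
Fraction yield = 6.4%
yield = throughput * fraction / 100
yield = 65694 * 6.4 / 100 = 4204.416

4204.416 bbl/day


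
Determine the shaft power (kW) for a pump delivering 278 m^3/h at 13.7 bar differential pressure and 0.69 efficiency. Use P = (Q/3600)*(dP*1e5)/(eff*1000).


Q = 278 / 3600 = 0.0772222 m^3/s
P = 0.0772222 * (13.7 * 1e5) / 0.69 / 1000 = 153.3

153.3 kW


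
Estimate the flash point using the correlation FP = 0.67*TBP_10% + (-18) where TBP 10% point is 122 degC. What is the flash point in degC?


FP = 0.67 * 122 + (-18) = 63.74

63.74 degC


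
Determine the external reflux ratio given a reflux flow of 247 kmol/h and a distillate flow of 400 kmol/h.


Reflux ratio definition: R = L / D (liquid returned / distillate withdrawn)
L = 247 kmol/h, D = 400 kmol/h
R = 247 / 400 = 0.6175

0.6175


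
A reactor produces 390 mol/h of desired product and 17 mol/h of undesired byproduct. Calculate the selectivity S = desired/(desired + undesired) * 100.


Selectivity = desired / (desired + undesired) * 100
Total products = 390 + 17 = 407 mol/h
S = 390 / 407 * 100
= 0.9582 * 100
= 95.82 %

95.82 %


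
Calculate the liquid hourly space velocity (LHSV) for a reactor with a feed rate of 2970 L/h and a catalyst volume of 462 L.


LHSV = volumetric feed rate / catalyst volume
= 2970 L/h / 462 L
= 6.429 h^-1

6.429 h^-1


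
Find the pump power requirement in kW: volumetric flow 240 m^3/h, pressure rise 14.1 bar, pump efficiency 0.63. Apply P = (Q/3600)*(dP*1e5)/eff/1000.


Q = 240 / 3600 = 0.0666667 m^3/s
P = 0.0666667 * (14.1 * 1e5) / 0.63 / 1000 = 149.2

149.2 kW


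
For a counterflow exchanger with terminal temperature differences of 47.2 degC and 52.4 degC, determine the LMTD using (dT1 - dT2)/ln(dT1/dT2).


LMTD = (dT1 - dT2) / ln(dT1/dT2)
= (47.2 - 52.4) / ln(47.2 / 52.4) = -5.2 / -0.104513 = 49.75

49.75 degC


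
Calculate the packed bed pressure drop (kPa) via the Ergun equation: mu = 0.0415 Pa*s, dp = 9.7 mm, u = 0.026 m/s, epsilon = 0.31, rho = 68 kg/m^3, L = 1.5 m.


dp = 9.7 mm = 0.0097 m
Viscous term = 150*0.0415*0.026*(1-0.31)^2 / (0.0097^2*0.31^3) = 27490.5
Inertial term = 1.75*68*0.026^2*(1-0.31) / (0.0097*0.31^3) = 192.082
dP/L = 27490.5 + 192.082 = 27682.6 Pa/m
dP = 27682.6 * 1.5 / 1000 = 41.52 kPa

41.52 kPa


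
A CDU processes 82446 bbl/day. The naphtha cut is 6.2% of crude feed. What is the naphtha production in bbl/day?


Crude throughput = 82446 bbl/day
Fraction yield = 6.2%
yield = throughput * fraction / 100
yield = 82446 * 6.2 / 100 = 5111.652

5111.652 bbl/day


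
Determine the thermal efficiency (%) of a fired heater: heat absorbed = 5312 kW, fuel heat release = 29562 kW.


Furnace efficiency = Q_absorbed / Q_fuel * 100
= 5312 / 29562 * 100 = 17.97

17.97 %


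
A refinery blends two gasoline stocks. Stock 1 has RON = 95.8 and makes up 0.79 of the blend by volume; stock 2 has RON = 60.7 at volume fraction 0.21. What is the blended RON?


Linear blending: RON_blend = sum(vi * RONi)
Contribution 1: 0.79 * 95.8 = 75.682
Contribution 2: 0.21 * 60.7 = 12.747
RON_blend = 75.682 + 12.747 = 88.429

88.429


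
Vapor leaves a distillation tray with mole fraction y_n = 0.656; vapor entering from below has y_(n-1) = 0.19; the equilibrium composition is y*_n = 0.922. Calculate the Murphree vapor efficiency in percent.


Murphree vapor efficiency: EMV = (y_n - y_(n-1)) / (y*_n - y_(n-1)) * 100
EMV = (0.656 - 0.19) / (0.922 - 0.19) * 100 = 0.466 / 0.732 * 100 = 63.66

63.66 %


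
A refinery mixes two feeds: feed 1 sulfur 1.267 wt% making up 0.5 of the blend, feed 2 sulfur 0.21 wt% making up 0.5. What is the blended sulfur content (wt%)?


Linear sulfur blending: S_blend = x1*S1 + x2*S2
Contribution 1: 0.5 * 1.267 = 0.6335 wt%
Contribution 2: 0.5 * 0.21 = 0.105 wt%
S_blend = 0.6335 + 0.105 = 0.7385

0.7385 wt%


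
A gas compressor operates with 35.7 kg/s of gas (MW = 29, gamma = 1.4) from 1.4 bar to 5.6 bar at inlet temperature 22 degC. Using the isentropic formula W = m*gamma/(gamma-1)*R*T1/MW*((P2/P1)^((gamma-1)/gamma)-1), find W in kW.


Isentropic work: W = m*(gamma/(gamma-1))*(R*T1/MW)*((P2/P1)^((gamma-1)/gamma) - 1)
T1 = 22 + 273.15 = 295.15 K
Pressure ratio = 5.6 / 1.4 = 4
Exponent = (1.4 - 1)/1.4 = 0.285714
(P2/P1)^exp - 1 = 4^0.285714 - 1 = 0.485994
W = 35.7 * 1.4 / 0.4 * 8.314 * 295.15 / 29 * 0.485994 = 5138

5138 kW


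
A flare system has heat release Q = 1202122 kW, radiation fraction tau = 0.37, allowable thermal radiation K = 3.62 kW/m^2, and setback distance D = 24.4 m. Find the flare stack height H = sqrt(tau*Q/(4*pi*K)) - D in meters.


tau*Q/(4*pi*K) = 0.37 * 1202122 / (4 * pi * 3.62) = 9777.59
sqrt(9777.59) = 98.8817
H = 98.8817 - 24.4 = 74.48

74.48 m


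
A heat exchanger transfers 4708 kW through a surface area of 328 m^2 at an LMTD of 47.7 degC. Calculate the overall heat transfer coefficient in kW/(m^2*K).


From Q = U*A*LMTD, U = Q / (A * LMTD)
U = 4708 / (328 * 47.7) = 4708 / 15645.6 = 0.3009

0.3009 kW/(m^2*K)


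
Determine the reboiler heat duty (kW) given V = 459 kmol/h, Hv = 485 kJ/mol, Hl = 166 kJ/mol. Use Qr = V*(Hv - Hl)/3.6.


Qr = 459 * (485 - 166) / 3.6 = 459 * 319 / 3.6 = 40670

40670 kW


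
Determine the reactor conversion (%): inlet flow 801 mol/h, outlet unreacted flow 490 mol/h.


X = (F_in - F_out) / F_in * 100
Moles reacted = 801 - 490 = 311
X = 311 / 801 * 100
= 0.3883 * 100
= 38.83 %

38.83 %


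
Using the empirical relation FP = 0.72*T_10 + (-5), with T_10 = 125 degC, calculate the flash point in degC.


FP = 0.72 * 125 + (-5) = 85

85 degC


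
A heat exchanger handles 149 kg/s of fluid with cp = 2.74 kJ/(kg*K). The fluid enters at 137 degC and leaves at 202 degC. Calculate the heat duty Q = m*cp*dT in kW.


Q = m_dot * cp * delta_T
delta_T = 202 - 137 = 65 K
Q = 149 * 2.74 * 65
= 408.26 * 65
= 26536.9 kW

26536.9 kW


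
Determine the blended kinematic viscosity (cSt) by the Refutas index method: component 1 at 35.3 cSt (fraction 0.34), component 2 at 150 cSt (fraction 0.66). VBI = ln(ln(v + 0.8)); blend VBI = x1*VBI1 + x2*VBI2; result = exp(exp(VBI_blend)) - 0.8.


Refutas method: VBN_i = 14.534*ln(ln(visc_i + 0.8)) + 10.975, blended linearly by mass fraction; since VBN is linear in VBI_i = ln(ln(visc_i + 0.8)) and the fractions sum to 1, blend VBI directly: visc = exp(exp(VBI_blend)) - 0.8
VBI_1 = ln(ln(35.3 + 0.8)) = 1.27712
VBI_2 = ln(ln(150 + 0.8)) = 1.61262
VBI_blend = 0.34 * 1.27712 + 0.66 * 1.61262 = 1.49855
visc_blend = exp(exp(1.49855)) - 0.8 = 87.01

87.01 cSt


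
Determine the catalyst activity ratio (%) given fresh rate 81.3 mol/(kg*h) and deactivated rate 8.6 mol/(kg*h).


Activity (%) = (rate_used / rate_fresh) * 100
rate_used = 8.6, rate_fresh = 81.3
= (8.6 / 81.3) * 100
= 0.1058 * 100 = 10.58

10.58 %


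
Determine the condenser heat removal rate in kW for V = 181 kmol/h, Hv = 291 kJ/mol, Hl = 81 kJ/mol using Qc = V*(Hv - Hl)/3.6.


Qc = 181 * (291 - 81) / 3.6 = 181 * 210 / 3.6 = 10560

10560 kW


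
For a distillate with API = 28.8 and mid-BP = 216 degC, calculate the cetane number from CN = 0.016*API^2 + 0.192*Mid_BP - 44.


CN = 0.016 * 28.8^2 + 0.192 * 216 - 44
CN = 13.27104 + 41.472 - 44 = 10.74304

10.74304


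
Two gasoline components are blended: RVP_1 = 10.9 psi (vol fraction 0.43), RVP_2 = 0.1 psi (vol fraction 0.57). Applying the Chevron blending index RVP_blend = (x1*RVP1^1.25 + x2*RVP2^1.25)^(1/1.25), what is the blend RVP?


Chevron index: RVP_blend = (sum xi*RVPi^1.25)^(1/1.25)
RVP^1.25 terms: 0.43 * 10.9^1.25 + 0.57 * 0.1^1.25 = 8.54837
RVP_blend = 8.54837^(1/1.25) = 5.566

5.566 psi


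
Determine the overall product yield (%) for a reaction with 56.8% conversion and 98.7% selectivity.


Overall yield = conversion (%) * selectivity (%) / 100
Conversion = 56.8%, Selectivity = 98.7%
Y = 56.8 * 98.7 / 100
= 56.0616 %

56.0616 %


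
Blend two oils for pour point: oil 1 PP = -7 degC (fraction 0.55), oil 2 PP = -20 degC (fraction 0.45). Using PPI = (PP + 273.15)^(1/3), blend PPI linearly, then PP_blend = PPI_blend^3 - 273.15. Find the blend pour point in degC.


PPI_1 = (-7 + 273.15)^(1/3) = 6.432436
PPI_2 = (-20 + 273.15)^(1/3) = 6.325953
PPI_blend = 0.55 * 6.432436 + 0.45 * 6.325953 = 6.384519
PP_blend = 6.384519^3 - 273.15 = 260.2463 - 273.15 = -12.9

-12.9 degC


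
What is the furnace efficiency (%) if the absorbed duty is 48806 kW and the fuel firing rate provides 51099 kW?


Furnace efficiency = Q_absorbed / Q_fuel * 100
= 48806 / 51099 * 100 = 95.51

95.51 %


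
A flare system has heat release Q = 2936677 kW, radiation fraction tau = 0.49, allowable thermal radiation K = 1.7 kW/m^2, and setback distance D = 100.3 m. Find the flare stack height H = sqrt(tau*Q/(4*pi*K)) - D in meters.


tau*Q/(4*pi*K) = 0.49 * 2936677 / (4 * pi * 1.7) = 67358.7
sqrt(67358.7) = 259.536
H = 259.536 - 100.3 = 159.2

159.2 m
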